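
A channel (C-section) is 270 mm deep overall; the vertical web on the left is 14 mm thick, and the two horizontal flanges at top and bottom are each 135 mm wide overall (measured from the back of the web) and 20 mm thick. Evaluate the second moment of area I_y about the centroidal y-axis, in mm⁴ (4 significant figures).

Decompose the section into non-overlapping parts with the origin at the bottom-left of its bounding rectangle.
Web: 14 × 270, A = 3 780 mm², x = 7 mm, Ī = 61 740 mm⁴.
Top flange (beyond web): 121 × 20, A = 2 420 mm², x = 74.5 mm, Ī = 2 952 602 mm⁴.
Bottom flange (beyond web): 121 × 20, A = 2 420 mm², x = 74.5 mm, Ī = 2 952 602 mm⁴.
Centroid: x̄ = ΣA·x / ΣA = 44.9002 mm.
Transfer each piece to the centroidal y-axis using Ī + A·d² with d = x − 44.9002:
  web: d = -37.9002 mm → contributes +5 491 436 mm⁴
  top flange (beyond web): d = 29.5998 mm → contributes +5 072 876 mm⁴
  bottom flange (beyond web): d = 29.5998 mm → contributes +5 072 876 mm⁴
Total I = 15 637 188 mm⁴.

I_y ≈ 1.564 × 10⁷ mm⁴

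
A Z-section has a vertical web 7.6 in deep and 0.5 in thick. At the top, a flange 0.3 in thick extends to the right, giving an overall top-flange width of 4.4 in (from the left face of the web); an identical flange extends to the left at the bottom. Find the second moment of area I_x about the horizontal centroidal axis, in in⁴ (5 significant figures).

Decompose the section into non-overlapping parts with the origin at the bottom-left of its bounding rectangle.
Web: 0.5 × 7.6, A = 3.8 in², y = 3.8 in, Ī = 18.29067 in⁴.
Top flange (beyond web): 3.9 × 0.3, A = 1.17 in², y = 7.45 in, Ī = 0.008775 in⁴.
Bottom flange (beyond web): 3.9 × 0.3, A = 1.17 in², y = 0.15 in, Ī = 0.008775 in⁴.
Centroid: ȳ = ΣA·y / ΣA = 3.8 in.
Transfer each piece to the horizontal centroidal axis using Ī + A·d² with d = y − 3.8:
  web: d = 0 in → contributes +18.29067 in⁴
  top flange (beyond web): d = 3.65 in → contributes +15.5961 in⁴
  bottom flange (beyond web): d = -3.65 in → contributes +15.5961 in⁴
Total I = 49.48287 in⁴.

I_x ≈ 49.483 in⁴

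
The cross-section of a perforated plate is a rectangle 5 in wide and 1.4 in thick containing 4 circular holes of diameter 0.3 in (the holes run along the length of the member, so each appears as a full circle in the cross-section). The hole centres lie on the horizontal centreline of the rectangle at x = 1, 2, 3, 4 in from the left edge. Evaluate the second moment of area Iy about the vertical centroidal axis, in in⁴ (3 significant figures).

Treat the section as a set of non-overlapping primitives; coordinates are from the bounding-box lower-left.
Plate: 5 × 1.4, A = 7 in², x = 2.5 in, Ī = 14.583 in⁴.
Hole 1 (subtracted): ⌀0.3, A = 0.070686 in², x = 1 in, Ī = 0.00039761 in⁴.
Hole 2 (subtracted): ⌀0.3, A = 0.070686 in², x = 2 in, Ī = 0.00039761 in⁴.
Hole 3 (subtracted): ⌀0.3, A = 0.070686 in², x = 3 in, Ī = 0.00039761 in⁴.
Hole 4 (subtracted): ⌀0.3, A = 0.070686 in², x = 4 in, Ī = 0.00039761 in⁴.
By symmetry the centroid is at mid-width, x̄ = 2.5 in.
Transfer each piece to the vertical centroidal axis using Ī + A·d² with d = x − 2.5:
  plate: d = 0 in → contributes +14.583 in⁴
  hole 1: d = -1.5 in → contributes −0.15944 in⁴
  hole 2: d = -0.5 in → contributes −0.018069 in⁴
  hole 3: d = 0.5 in → contributes −0.018069 in⁴
  hole 4: d = 1.5 in → contributes −0.15944 in⁴
Total I = 14.228 in⁴.

Iy ≈ 14.2 in⁴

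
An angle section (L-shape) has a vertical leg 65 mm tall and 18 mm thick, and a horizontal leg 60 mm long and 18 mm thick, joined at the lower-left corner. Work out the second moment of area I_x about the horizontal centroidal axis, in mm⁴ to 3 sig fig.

I_x ≈ 6.86 × 10⁵ mm⁴

Break the section into simple shapes (no overlaps), measuring from the bottom-left corner of the bounding box.
Vertical leg: 18 × 65, A = 1 170 mm², y = 32.5 mm, Ī = 411 938 mm⁴.
Horizontal leg (remainder): 42 × 18, A = 756 mm², y = 9 mm, Ī = 20 412 mm⁴.
Centroid: ȳ = ΣA·y / ΣA = 23.276 mm.
Transfer each piece to the horizontal centroidal axis using Ī + A·d² with d = y − 23.276:
  vertical leg: d = 9.2243 mm → contributes +511 490 mm⁴
  horizontal leg (remainder): d = -14.276 mm → contributes +174 482 mm⁴
Total I = 685 972 mm⁴.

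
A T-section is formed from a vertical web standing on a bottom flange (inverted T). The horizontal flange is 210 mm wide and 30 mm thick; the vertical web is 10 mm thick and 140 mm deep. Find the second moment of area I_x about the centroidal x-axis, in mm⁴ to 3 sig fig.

I_x ≈ 1.10 × 10⁷ mm⁴

Break the section into simple shapes (no overlaps), measuring from the bottom-left corner of the bounding box.
Flange: 210 × 30, A = 6 300 mm², y = 15 mm, Ī = 472 500 mm⁴.
Web: 10 × 140, A = 1 400 mm², y = 100 mm, Ī = 2 286 667 mm⁴.
Centroid: ȳ = ΣA·y / ΣA = 30.455 mm.
Transfer each piece to the centroidal x-axis using Ī + A·d² with d = y − 30.455:
  flange: d = -15.455 mm → contributes +1 977 211 mm⁴
  web: d = 69.545 mm → contributes +9 057 865 mm⁴
Total I = 11 035 076 mm⁴.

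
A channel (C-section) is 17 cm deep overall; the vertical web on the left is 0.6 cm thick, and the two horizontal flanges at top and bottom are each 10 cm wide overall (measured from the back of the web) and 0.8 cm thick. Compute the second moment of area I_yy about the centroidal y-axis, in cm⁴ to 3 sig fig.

Decompose the section into non-overlapping parts with the origin at the bottom-left of its bounding rectangle.
Web: 0.6 × 17, A = 10.2 cm², x = 0.3 cm, Ī = 0.306 cm⁴.
Top flange (beyond web): 9.4 × 0.8, A = 7.52 cm², x = 5.3 cm, Ī = 55.372 cm⁴.
Bottom flange (beyond web): 9.4 × 0.8, A = 7.52 cm², x = 5.3 cm, Ī = 55.372 cm⁴.
Centroid: x̄ = ΣA·x / ΣA = 3.2794 cm.
Transfer each piece to the centroidal y-axis using Ī + A·d² with d = x − 3.2794:
  web: d = -2.9794 cm → contributes +90.849 cm⁴
  top flange (beyond web): d = 2.0206 cm → contributes +86.075 cm⁴
  bottom flange (beyond web): d = 2.0206 cm → contributes +86.075 cm⁴
Total I = 263 cm⁴.

I_yy ≈ 263 cm⁴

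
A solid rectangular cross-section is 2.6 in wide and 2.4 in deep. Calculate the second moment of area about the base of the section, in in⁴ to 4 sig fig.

The section: 2.6 × 2.4, A = 6.24 in², y = 1.2 in, Ī = 2.9952 in⁴.
Transfer it to a horizontal axis along the bottom face using Ī + A·d² with d = y − 0:
  the section: d = 1.2 in → contributes +11.9808 in⁴
Total I = 11.9808 in⁴.

I_base ≈ 11.98 in⁴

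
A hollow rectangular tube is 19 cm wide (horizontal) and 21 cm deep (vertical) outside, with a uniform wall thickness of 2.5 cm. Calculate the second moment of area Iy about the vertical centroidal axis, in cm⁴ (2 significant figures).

Decompose the section into non-overlapping parts with the origin at the bottom-left of its bounding rectangle.
Outer rectangle: 19 × 21, A = 399 cm², x = 9.5 cm, Ī = 12 003 cm⁴.
Inner void (subtracted): 14 × 16, A = 224 cm², x = 9.5 cm, Ī = 3 659 cm⁴.
By symmetry the centroid is at mid-width, x̄ = 9.5 cm.
All pieces are centred on the vertical centroidal axis, so I = ΣĪ (holes subtracted) = 8 345 cm⁴.

Iy ≈ 8300 cm⁴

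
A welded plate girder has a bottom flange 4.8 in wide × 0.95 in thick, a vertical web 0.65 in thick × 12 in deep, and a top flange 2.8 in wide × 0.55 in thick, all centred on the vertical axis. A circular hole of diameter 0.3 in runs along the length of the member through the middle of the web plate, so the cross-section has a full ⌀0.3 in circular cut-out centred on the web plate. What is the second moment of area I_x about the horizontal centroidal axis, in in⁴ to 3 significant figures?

Decompose the section into non-overlapping parts with the origin at the bottom-left of its bounding rectangle.
Bottom plate: 4.8 × 0.95, A = 4.56 in², y = 0.475 in, Ī = 0.34295 in⁴.
Web plate: 0.65 × 12, A = 7.8 in², y = 6.95 in, Ī = 93.6 in⁴.
Top plate: 2.8 × 0.55, A = 1.54 in², y = 13.225 in, Ī = 0.038821 in⁴.
Hole (subtracted): ⌀0.3, A = 0.070686 in², y = 6.95 in, Ī = 0.00039761 in⁴.
Centroid: ȳ = ΣA·y / ΣA = 5.5137 in.
Transfer each piece to the horizontal centroidal axis using Ī + A·d² with d = y − 5.5137:
  bottom plate: d = -5.0387 in → contributes +116.12 in⁴
  web plate: d = 1.4363 in → contributes +109.69 in⁴
  top plate: d = 7.7113 in → contributes +91.613 in⁴
  hole: d = 1.4363 in → contributes −0.14621 in⁴
Total I = 317.27 in⁴.

I_x ≈ 317 in⁴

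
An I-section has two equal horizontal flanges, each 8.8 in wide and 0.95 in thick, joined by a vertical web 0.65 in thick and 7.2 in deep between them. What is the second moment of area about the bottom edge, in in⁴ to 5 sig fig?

I_base ≈ 742.15 in⁴

Treat the section as a set of non-overlapping primitives; coordinates are from the bounding-box lower-left.
Bottom flange: 8.8 × 0.95, A = 8.36 in², y = 0.475 in, Ī = 0.6287417 in⁴.
Web: 0.65 × 7.2, A = 4.68 in², y = 4.55 in, Ī = 20.2176 in⁴.
Top flange: 8.8 × 0.95, A = 8.36 in², y = 8.625 in, Ī = 0.6287417 in⁴.
Transfer each piece to the base of the section using Ī + A·d² with d = y − 0:
  bottom flange: d = 0.475 in → contributes +2.514967 in⁴
  web: d = 4.55 in → contributes +117.1053 in⁴
  top flange: d = 8.625 in → contributes +622.5344 in⁴
Total I = 742.1546 in⁴.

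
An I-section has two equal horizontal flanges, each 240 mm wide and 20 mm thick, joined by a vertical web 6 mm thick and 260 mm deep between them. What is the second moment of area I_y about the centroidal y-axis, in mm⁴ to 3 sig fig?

Split into non-overlapping primitives; take the origin at the lower-left of the bounding box.
Bottom flange: 240 × 20, A = 4 800 mm², x = 120 mm, Ī = 23 040 000 mm⁴.
Web: 6 × 260, A = 1 560 mm², x = 120 mm, Ī = 4 680 mm⁴.
Top flange: 240 × 20, A = 4 800 mm², x = 120 mm, Ī = 23 040 000 mm⁴.
By symmetry the centroid is at mid-width, x̄ = 120 mm.
All pieces are centred on the centroidal y-axis, so I = ΣĪ = 46 084 680 mm⁴.

I_y ≈ 4.61 × 10⁷ mm⁴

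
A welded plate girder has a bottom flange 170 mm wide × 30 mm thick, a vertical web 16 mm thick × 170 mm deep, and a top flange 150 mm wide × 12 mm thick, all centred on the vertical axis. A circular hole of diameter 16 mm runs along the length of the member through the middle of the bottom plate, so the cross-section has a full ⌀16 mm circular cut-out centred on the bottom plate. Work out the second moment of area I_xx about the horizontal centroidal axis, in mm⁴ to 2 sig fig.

Break the section into simple shapes (no overlaps), measuring from the bottom-left corner of the bounding box.
Bottom plate: 170 × 30, A = 5 100 mm², y = 15 mm, Ī = 382 500 mm⁴.
Web plate: 16 × 170, A = 2 720 mm², y = 115 mm, Ī = 6 550 667 mm⁴.
Top plate: 150 × 12, A = 1 800 mm², y = 206 mm, Ī = 21 600 mm⁴.
Hole (subtracted): ⌀16, A = 201.1 mm², y = 15 mm, Ī = 3 217 mm⁴.
Centroid: ȳ = ΣA·y / ΣA = 80.38 mm.
Transfer each piece to the horizontal centroidal axis using Ī + A·d² with d = y − 80.38:
  bottom plate: d = -65.38 mm → contributes +22 181 956 mm⁴
  web plate: d = 34.62 mm → contributes +9 810 911 mm⁴
  top plate: d = 125.6 mm → contributes +28 426 780 mm⁴
  hole: d = -65.38 mm → contributes −862 637 mm⁴
Total I = 59 557 011 mm⁴.

I_xx ≈ 6.0 × 10⁷ mm⁴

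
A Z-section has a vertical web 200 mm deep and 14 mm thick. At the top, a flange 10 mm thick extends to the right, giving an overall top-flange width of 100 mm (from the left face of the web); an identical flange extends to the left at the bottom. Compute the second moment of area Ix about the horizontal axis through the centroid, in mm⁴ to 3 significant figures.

Ix ≈ 2.49 × 10⁷ mm⁴

Split into non-overlapping primitives; take the origin at the lower-left of the bounding box.
Web: 14 × 200, A = 2 800 mm², y = 100 mm, Ī = 9 333 333 mm⁴.
Top flange (beyond web): 86 × 10, A = 860 mm², y = 195 mm, Ī = 7166.7 mm⁴.
Bottom flange (beyond web): 86 × 10, A = 860 mm², y = 5 mm, Ī = 7166.7 mm⁴.
Centroid: ȳ = ΣA·y / ΣA = 100 mm.
Transfer each piece to the horizontal axis through the centroid using Ī + A·d² with d = y − 100:
  web: d = 0 mm → contributes +9 333 333 mm⁴
  top flange (beyond web): d = 95 mm → contributes +7 768 667 mm⁴
  bottom flange (beyond web): d = -95 mm → contributes +7 768 667 mm⁴
Total I = 24 870 667 mm⁴.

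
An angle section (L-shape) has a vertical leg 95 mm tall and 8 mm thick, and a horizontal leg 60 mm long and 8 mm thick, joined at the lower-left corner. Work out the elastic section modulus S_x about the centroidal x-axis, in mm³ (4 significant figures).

S_x ≈ 1.721 × 10⁴ mm³

Decompose the section into non-overlapping parts with the origin at the bottom-left of its bounding rectangle.
Vertical leg: 8 × 95, A = 760 mm², y = 47.5 mm, Ī = 571 583 mm⁴.
Horizontal leg (remainder): 52 × 8, A = 416 mm², y = 4 mm, Ī = 2218.67 mm⁴.
Centroid: ȳ = ΣA·y / ΣA = 32.1122 mm.
Transfer each piece to the centroidal x-axis using Ī + A·d² with d = y − 32.1122:
  vertical leg: d = 15.3878 mm → contributes +751 538 mm⁴
  horizontal leg (remainder): d = -28.1122 mm → contributes +330 983 mm⁴
Total I = 1 082 521 mm⁴.
Extreme fibre distance c = 62.8878 mm; S = I/c = 17213.5 mm³.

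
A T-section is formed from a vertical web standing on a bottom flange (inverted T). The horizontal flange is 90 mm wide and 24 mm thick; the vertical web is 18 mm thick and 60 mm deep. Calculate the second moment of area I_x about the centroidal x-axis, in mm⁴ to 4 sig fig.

I_x ≈ 1.698 × 10⁶ mm⁴

Decompose the section into non-overlapping parts with the origin at the bottom-left of its bounding rectangle.
Flange: 90 × 24, A = 2 160 mm², y = 12 mm, Ī = 103 680 mm⁴.
Web: 18 × 60, A = 1 080 mm², y = 54 mm, Ī = 324 000 mm⁴.
Centroid: ȳ = ΣA·y / ΣA = 26 mm.
Transfer each piece to the centroidal x-axis using Ī + A·d² with d = y − 26:
  flange: d = -14 mm → contributes +527 040 mm⁴
  web: d = 28 mm → contributes +1 170 720 mm⁴
Total I = 1 697 760 mm⁴.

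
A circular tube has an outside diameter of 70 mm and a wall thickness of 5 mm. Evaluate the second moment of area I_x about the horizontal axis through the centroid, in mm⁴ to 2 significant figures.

I_x ≈ 5.4 × 10⁵ mm⁴

Split into non-overlapping primitives; take the origin at the lower-left of the bounding box.
Outer circle: ⌀70, A = 3 848 mm², y = 35 mm, Ī = 1 178 588 mm⁴.
Bore (subtracted): ⌀60, A = 2 827 mm², y = 35 mm, Ī = 636 173 mm⁴.
By symmetry the centroid is at mid-height, ȳ = 35 mm.
All pieces are centred on the horizontal axis through the centroid, so I = ΣĪ (holes subtracted) = 542 416 mm⁴.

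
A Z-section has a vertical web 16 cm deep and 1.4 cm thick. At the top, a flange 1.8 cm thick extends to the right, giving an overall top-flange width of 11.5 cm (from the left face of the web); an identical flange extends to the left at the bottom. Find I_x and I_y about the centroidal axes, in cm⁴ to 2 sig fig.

I_x ≈ 2300 cm⁴, I_y ≈ 1500 cm⁴

Split into non-overlapping primitives; take the origin at the lower-left of the bounding box.
Web: 1.4 × 16, A = 22.4 cm², y = 8 cm, Ī = 477.9 cm⁴.
Top flange (beyond web): 10.1 × 1.8, A = 18.18 cm², y = 15.1 cm, Ī = 4.909 cm⁴.
Bottom flange (beyond web): 10.1 × 1.8, A = 18.18 cm², y = 0.9 cm, Ī = 4.909 cm⁴.
Centroid: ȳ = ΣA·y / ΣA = 8 cm.
Transfer each piece to the centroidal x-axis using Ī + A·d² with d = y − 8:
  web: d = 0 cm → contributes +477.9 cm⁴
  top flange (beyond web): d = 7.1 cm → contributes +921.4 cm⁴
  bottom flange (beyond web): d = -7.1 cm → contributes +921.4 cm⁴
Total I = 2 321 cm⁴.
For the y-axis: x̄ = 10.8 cm.
Repeating about the centroidal y-axis gives I_y = 1 515 cm⁴.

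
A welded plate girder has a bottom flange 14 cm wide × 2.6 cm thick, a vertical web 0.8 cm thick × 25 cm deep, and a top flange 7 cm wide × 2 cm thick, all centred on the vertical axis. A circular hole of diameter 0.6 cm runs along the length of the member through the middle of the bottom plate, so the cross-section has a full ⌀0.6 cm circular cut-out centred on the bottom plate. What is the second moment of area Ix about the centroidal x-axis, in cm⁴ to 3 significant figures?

Split into non-overlapping primitives; take the origin at the lower-left of the bounding box.
Bottom plate: 14 × 2.6, A = 36.4 cm², y = 1.3 cm, Ī = 20.505 cm⁴.
Web plate: 0.8 × 25, A = 20 cm², y = 15.1 cm, Ī = 1041.7 cm⁴.
Top plate: 7 × 2, A = 14 cm², y = 28.6 cm, Ī = 4.6667 cm⁴.
Hole (subtracted): ⌀0.6, A = 0.28274 cm², y = 1.3 cm, Ī = 0.0063617 cm⁴.
Centroid: ȳ = ΣA·y / ΣA = 10.687 cm.
Transfer each piece to the centroidal x-axis using Ī + A·d² with d = y − 10.687:
  bottom plate: d = -9.3871 cm → contributes +3 228 cm⁴
  web plate: d = 4.4129 cm → contributes +1431.1 cm⁴
  top plate: d = 17.913 cm → contributes +4496.9 cm⁴
  hole: d = -9.3871 cm → contributes −24.921 cm⁴
Total I = 9131.1 cm⁴.

Ix ≈ 9130 cm⁴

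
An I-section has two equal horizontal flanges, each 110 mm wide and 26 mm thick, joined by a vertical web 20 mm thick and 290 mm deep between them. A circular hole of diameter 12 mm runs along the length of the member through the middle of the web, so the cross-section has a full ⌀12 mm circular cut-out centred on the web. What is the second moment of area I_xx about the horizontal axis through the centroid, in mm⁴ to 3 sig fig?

I_xx ≈ 1.84 × 10⁸ mm⁴

Decompose the section into non-overlapping parts with the origin at the bottom-left of its bounding rectangle.
Bottom flange: 110 × 26, A = 2 860 mm², y = 13 mm, Ī = 161 113 mm⁴.
Web: 20 × 290, A = 5 800 mm², y = 171 mm, Ī = 40 648 333 mm⁴.
Top flange: 110 × 26, A = 2 860 mm², y = 329 mm, Ī = 161 113 mm⁴.
Hole (subtracted): ⌀12, A = 113.1 mm², y = 171 mm, Ī = 1017.9 mm⁴.
By symmetry the centroid is at mid-height, ȳ = 171 mm.
Transfer each piece to the horizontal axis through the centroid using Ī + A·d² with d = y − 171:
  bottom flange: d = -158 mm → contributes +71 558 153 mm⁴
  web: d = 0 mm → contributes +40 648 333 mm⁴
  top flange: d = 158 mm → contributes +71 558 153 mm⁴
  hole: d = 0 mm → contributes −1017.9 mm⁴
Total I = 183 763 622 mm⁴.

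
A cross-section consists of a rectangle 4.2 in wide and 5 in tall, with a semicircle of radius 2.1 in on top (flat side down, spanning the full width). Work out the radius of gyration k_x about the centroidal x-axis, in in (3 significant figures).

k_x ≈ 1.95 in

Decompose the section into non-overlapping parts with the origin at the bottom-left of its bounding rectangle.
Rectangular body: 4.2 × 5, A = 21 in², y = 2.5 in, Ī = 43.75 in⁴.
Semicircular cap: semicircle r = 2.1, A = 6.9272 in², y = 5.8913 in, Ī = 2.1346 in⁴.
Centroid: ȳ = ΣA·y / ΣA = 3.3412 in.
Transfer each piece to the centroidal x-axis using Ī + A·d² with d = y − 3.3412:
  rectangular body: d = -0.84119 in → contributes +58.61 in⁴
  semicircular cap: d = 2.5501 in → contributes +47.182 in⁴
Total I = 105.79 in⁴.
Radius of gyration: k = √(I/A) = √(105.79 / 27.927) = 1.9463 in.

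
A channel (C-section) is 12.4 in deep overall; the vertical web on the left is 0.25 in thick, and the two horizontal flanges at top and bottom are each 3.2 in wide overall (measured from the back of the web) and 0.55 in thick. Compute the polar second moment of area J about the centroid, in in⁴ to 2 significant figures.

J ≈ 160 in⁴

Break the section into simple shapes (no overlaps), measuring from the bottom-left corner of the bounding box.
Web: 0.25 × 12.4, A = 3.1 in², y = 6.2 in, Ī = 39.72 in⁴.
Top flange (beyond web): 2.95 × 0.55, A = 1.623 in², y = 12.13 in, Ī = 0.0409 in⁴.
Bottom flange (beyond web): 2.95 × 0.55, A = 1.623 in², y = 0.275 in, Ī = 0.0409 in⁴.
By symmetry the centroid is at mid-height, ȳ = 6.2 in.
Transfer each piece to the centroidal x-axis using Ī + A·d² with d = y − 6.2:
  web: d = 0 in → contributes +39.72 in⁴
  top flange (beyond web): d = 5.925 in → contributes +57 in⁴
  bottom flange (beyond web): d = -5.925 in → contributes +57 in⁴
Total I = 153.7 in⁴.
For the y-axis: x̄ = 0.9433 in.
Repeating about the centroidal y-axis gives I_y = 6.428 in⁴.
Polar second moment: J = I_x + I_y = 160.1 in⁴.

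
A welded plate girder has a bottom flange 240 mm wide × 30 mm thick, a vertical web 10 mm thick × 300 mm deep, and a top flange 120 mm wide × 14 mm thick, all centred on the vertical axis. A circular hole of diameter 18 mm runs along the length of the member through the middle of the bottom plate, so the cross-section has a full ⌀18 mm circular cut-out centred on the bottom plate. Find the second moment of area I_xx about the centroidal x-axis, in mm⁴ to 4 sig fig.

I_xx ≈ 1.866 × 10⁸ mm⁴

Treat the section as a set of non-overlapping primitives; coordinates are from the bounding-box lower-left.
Bottom plate: 240 × 30, A = 7 200 mm², y = 15 mm, Ī = 540 000 mm⁴.
Web plate: 10 × 300, A = 3 000 mm², y = 180 mm, Ī = 22 500 000 mm⁴.
Top plate: 120 × 14, A = 1 680 mm², y = 337 mm, Ī = 27 440 mm⁴.
Hole (subtracted): ⌀18, A = 254.469 mm², y = 15 mm, Ī = 5 153 mm⁴.
Centroid: ȳ = ΣA·y / ΣA = 104.111 mm.
Transfer each piece to the centroidal x-axis using Ī + A·d² with d = y − 104.111:
  bottom plate: d = -89.1108 mm → contributes +57 713 249 mm⁴
  web plate: d = 75.8892 mm → contributes +39 777 526 mm⁴
  top plate: d = 232.889 mm → contributes +91 146 262 mm⁴
  hole: d = -89.1108 mm → contributes −2 025 822 mm⁴
Total I = 186 611 215 mm⁴.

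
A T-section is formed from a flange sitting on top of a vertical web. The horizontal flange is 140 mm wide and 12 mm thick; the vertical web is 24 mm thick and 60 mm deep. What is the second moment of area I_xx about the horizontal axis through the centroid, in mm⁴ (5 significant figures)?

Break the section into simple shapes (no overlaps), measuring from the bottom-left corner of the bounding box.
Flange: 140 × 12, A = 1 680 mm², y = 66 mm, Ī = 20 160 mm⁴.
Web: 24 × 60, A = 1 440 mm², y = 30 mm, Ī = 432 000 mm⁴.
Centroid: ȳ = ΣA·y / ΣA = 49.38462 mm.
Transfer each piece to the horizontal axis through the centroid using Ī + A·d² with d = y − 49.38462:
  flange: d = 16.61538 mm → contributes +483959.3 mm⁴
  web: d = -19.38462 mm → contributes +973099.2 mm⁴
Total I = 1 457 058 mm⁴.

I_xx ≈ 1.4571 × 10⁶ mm⁴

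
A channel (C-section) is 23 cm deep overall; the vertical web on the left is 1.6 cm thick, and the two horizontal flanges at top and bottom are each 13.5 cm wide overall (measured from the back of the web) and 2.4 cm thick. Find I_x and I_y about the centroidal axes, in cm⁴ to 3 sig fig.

I_x ≈ 7710 cm⁴, I_y ≈ 1700 cm⁴

Split into non-overlapping primitives; take the origin at the lower-left of the bounding box.
Web: 1.6 × 23, A = 36.8 cm², y = 11.5 cm, Ī = 1622.3 cm⁴.
Top flange (beyond web): 11.9 × 2.4, A = 28.56 cm², y = 21.8 cm, Ī = 13.709 cm⁴.
Bottom flange (beyond web): 11.9 × 2.4, A = 28.56 cm², y = 1.2 cm, Ī = 13.709 cm⁴.
By symmetry the centroid is at mid-height, ȳ = 11.5 cm.
Transfer each piece to the centroidal x-axis using Ī + A·d² with d = y − 11.5:
  web: d = 0 cm → contributes +1622.3 cm⁴
  top flange (beyond web): d = 10.3 cm → contributes +3043.6 cm⁴
  bottom flange (beyond web): d = -10.3 cm → contributes +3043.6 cm⁴
Total I = 7709.5 cm⁴.
For the y-axis: x̄ = 4.9052 cm.
Repeating about the centroidal y-axis gives I_y = 1701.6 cm⁴.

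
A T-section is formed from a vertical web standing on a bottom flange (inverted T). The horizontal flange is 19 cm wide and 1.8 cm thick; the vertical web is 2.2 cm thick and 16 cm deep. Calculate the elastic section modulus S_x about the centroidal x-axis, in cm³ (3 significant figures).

Treat the section as a set of non-overlapping primitives; coordinates are from the bounding-box lower-left.
Flange: 19 × 1.8, A = 34.2 cm², y = 0.9 cm, Ī = 9.234 cm⁴.
Web: 2.2 × 16, A = 35.2 cm², y = 9.8 cm, Ī = 750.93 cm⁴.
Centroid: ȳ = ΣA·y / ΣA = 5.4141 cm.
Transfer each piece to the centroidal x-axis using Ī + A·d² with d = y − 5.4141:
  flange: d = -4.5141 cm → contributes +706.14 cm⁴
  web: d = 4.3859 cm → contributes +1 428 cm⁴
Total I = 2134.2 cm⁴.
Extreme fibre distance c = 12.386 cm; S = I/c = 172.31 cm³.

S_x ≈ 172 cm³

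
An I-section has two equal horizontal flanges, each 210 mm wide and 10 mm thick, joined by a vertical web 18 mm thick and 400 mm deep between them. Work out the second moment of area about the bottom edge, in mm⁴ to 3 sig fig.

Decompose the section into non-overlapping parts with the origin at the bottom-left of its bounding rectangle.
Bottom flange: 210 × 10, A = 2 100 mm², y = 5 mm, Ī = 17 500 mm⁴.
Web: 18 × 400, A = 7 200 mm², y = 210 mm, Ī = 96 000 000 mm⁴.
Top flange: 210 × 10, A = 2 100 mm², y = 415 mm, Ī = 17 500 mm⁴.
Transfer each piece to a horizontal axis along the bottom face using Ī + A·d² with d = y − 0:
  bottom flange: d = 5 mm → contributes +70 000 mm⁴
  web: d = 210 mm → contributes +413 520 000 mm⁴
  top flange: d = 415 mm → contributes +361 690 000 mm⁴
Total I = 775 280 000 mm⁴.

I_base ≈ 7.75 × 10⁸ mm⁴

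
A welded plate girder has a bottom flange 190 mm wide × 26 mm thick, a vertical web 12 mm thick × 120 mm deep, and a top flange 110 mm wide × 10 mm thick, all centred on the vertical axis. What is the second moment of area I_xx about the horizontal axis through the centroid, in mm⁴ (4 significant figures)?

I_xx ≈ 2.181 × 10⁷ mm⁴

Treat the section as a set of non-overlapping primitives; coordinates are from the bounding-box lower-left.
Bottom plate: 190 × 26, A = 4 940 mm², y = 13 mm, Ī = 278 287 mm⁴.
Web plate: 12 × 120, A = 1 440 mm², y = 86 mm, Ī = 1 728 000 mm⁴.
Top plate: 110 × 10, A = 1 100 mm², y = 151 mm, Ī = 9166.67 mm⁴.
Centroid: ȳ = ΣA·y / ΣA = 47.3476 mm.
Transfer each piece to the horizontal axis through the centroid using Ī + A·d² with d = y − 47.3476:
  bottom plate: d = -34.3476 mm → contributes +6 106 287 mm⁴
  web plate: d = 38.6524 mm → contributes +3 879 372 mm⁴
  top plate: d = 103.652 mm → contributes +11 827 370 mm⁴
Total I = 21 813 030 mm⁴.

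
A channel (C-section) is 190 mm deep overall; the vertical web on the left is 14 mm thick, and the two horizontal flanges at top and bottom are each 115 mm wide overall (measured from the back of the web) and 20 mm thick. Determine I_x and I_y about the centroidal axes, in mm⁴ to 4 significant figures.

I_x ≈ 3.733 × 10⁷ mm⁴, I_y ≈ 8.781 × 10⁶ mm⁴

Break the section into simple shapes (no overlaps), measuring from the bottom-left corner of the bounding box.
Web: 14 × 190, A = 2 660 mm², y = 95 mm, Ī = 8 002 167 mm⁴.
Top flange (beyond web): 101 × 20, A = 2 020 mm², y = 180 mm, Ī = 67333.3 mm⁴.
Bottom flange (beyond web): 101 × 20, A = 2 020 mm², y = 10 mm, Ī = 67333.3 mm⁴.
By symmetry the centroid is at mid-height, ȳ = 95 mm.
Transfer each piece to the centroidal x-axis using Ī + A·d² with d = y − 95:
  web: d = 0 mm → contributes +8 002 167 mm⁴
  top flange (beyond web): d = 85 mm → contributes +14 661 833 mm⁴
  bottom flange (beyond web): d = -85 mm → contributes +14 661 833 mm⁴
Total I = 37 325 833 mm⁴.
For the y-axis: x̄ = 41.6716 mm.
Repeating about the centroidal y-axis gives I_y = 8 780 811 mm⁴.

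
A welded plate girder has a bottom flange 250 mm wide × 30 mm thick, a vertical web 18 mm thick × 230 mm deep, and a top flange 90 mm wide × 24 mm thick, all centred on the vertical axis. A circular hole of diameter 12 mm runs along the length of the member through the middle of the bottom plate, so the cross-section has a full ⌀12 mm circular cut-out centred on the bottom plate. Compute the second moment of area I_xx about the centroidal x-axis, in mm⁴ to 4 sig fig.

I_xx ≈ 1.442 × 10⁸ mm⁴

Split into non-overlapping primitives; take the origin at the lower-left of the bounding box.
Bottom plate: 250 × 30, A = 7 500 mm², y = 15 mm, Ī = 562 500 mm⁴.
Web plate: 18 × 230, A = 4 140 mm², y = 145 mm, Ī = 18 250 500 mm⁴.
Top plate: 90 × 24, A = 2 160 mm², y = 272 mm, Ī = 103 680 mm⁴.
Hole (subtracted): ⌀12, A = 113.097 mm², y = 15 mm, Ī = 1017.88 mm⁴.
Centroid: ȳ = ΣA·y / ΣA = 94.8807 mm.
Transfer each piece to the centroidal x-axis using Ī + A·d² with d = y − 94.8807:
  bottom plate: d = -79.8807 mm → contributes +48 419 502 mm⁴
  web plate: d = 50.1193 mm → contributes +28 649 930 mm⁴
  top plate: d = 177.119 mm → contributes +67 865 537 mm⁴
  hole: d = -79.8807 mm → contributes −722 684 mm⁴
Total I = 144 212 285 mm⁴.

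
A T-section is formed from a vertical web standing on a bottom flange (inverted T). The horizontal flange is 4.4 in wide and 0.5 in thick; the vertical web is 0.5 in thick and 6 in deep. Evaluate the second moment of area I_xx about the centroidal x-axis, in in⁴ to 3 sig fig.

I_xx ≈ 22.5 in⁴

Decompose the section into non-overlapping parts with the origin at the bottom-left of its bounding rectangle.
Flange: 4.4 × 0.5, A = 2.2 in², y = 0.25 in, Ī = 0.045833 in⁴.
Web: 0.5 × 6, A = 3 in², y = 3.5 in, Ī = 9 in⁴.
Centroid: ȳ = ΣA·y / ΣA = 2.125 in.
Transfer each piece to the centroidal x-axis using Ī + A·d² with d = y − 2.125:
  flange: d = -1.875 in → contributes +7.7802 in⁴
  web: d = 1.375 in → contributes +14.672 in⁴
Total I = 22.452 in⁴.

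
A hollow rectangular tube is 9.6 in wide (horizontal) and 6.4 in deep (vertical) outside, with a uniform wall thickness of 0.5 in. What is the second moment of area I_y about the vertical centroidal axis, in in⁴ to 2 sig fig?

Treat the section as a set of non-overlapping primitives; coordinates are from the bounding-box lower-left.
Outer rectangle: 9.6 × 6.4, A = 61.44 in², x = 4.8 in, Ī = 471.9 in⁴.
Inner void (subtracted): 8.6 × 5.4, A = 46.44 in², x = 4.8 in, Ī = 286.2 in⁴.
By symmetry the centroid is at mid-width, x̄ = 4.8 in.
All pieces are centred on the vertical centroidal axis, so I = ΣĪ (holes subtracted) = 185.6 in⁴.

I_y ≈ 190 in⁴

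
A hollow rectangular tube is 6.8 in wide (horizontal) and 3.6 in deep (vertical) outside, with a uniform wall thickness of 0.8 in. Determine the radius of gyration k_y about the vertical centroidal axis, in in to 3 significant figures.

k_y ≈ 2.24 in

Split into non-overlapping primitives; take the origin at the lower-left of the bounding box.
Outer rectangle: 6.8 × 3.6, A = 24.48 in², x = 3.4 in, Ī = 94.33 in⁴.
Inner void (subtracted): 5.2 × 2, A = 10.4 in², x = 3.4 in, Ī = 23.435 in⁴.
By symmetry the centroid is at mid-width, x̄ = 3.4 in.
All pieces are centred on the vertical centroidal axis, so I = ΣĪ (holes subtracted) = 70.895 in⁴.
Radius of gyration: k = √(I/A) = √(70.895 / 14.08) = 2.2439 in.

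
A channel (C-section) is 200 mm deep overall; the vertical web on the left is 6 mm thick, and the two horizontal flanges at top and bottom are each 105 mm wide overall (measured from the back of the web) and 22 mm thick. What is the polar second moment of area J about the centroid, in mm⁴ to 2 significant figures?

J ≈ 4.5 × 10⁷ mm⁴

Treat the section as a set of non-overlapping primitives; coordinates are from the bounding-box lower-left.
Web: 6 × 200, A = 1 200 mm², y = 100 mm, Ī = 4 000 000 mm⁴.
Top flange (beyond web): 99 × 22, A = 2 178 mm², y = 189 mm, Ī = 87 846 mm⁴.
Bottom flange (beyond web): 99 × 22, A = 2 178 mm², y = 11 mm, Ī = 87 846 mm⁴.
By symmetry the centroid is at mid-height, ȳ = 100 mm.
Transfer each piece to the centroidal x-axis using Ī + A·d² with d = y − 100:
  web: d = 0 mm → contributes +4 000 000 mm⁴
  top flange (beyond web): d = 89 mm → contributes +17 339 784 mm⁴
  bottom flange (beyond web): d = -89 mm → contributes +17 339 784 mm⁴
Total I = 38 679 568 mm⁴.
For the y-axis: x̄ = 44.16 mm.
Repeating about the centroidal y-axis gives I_y = 6 154 500 mm⁴.
Polar second moment: J = I_x + I_y = 44 834 068 mm⁴.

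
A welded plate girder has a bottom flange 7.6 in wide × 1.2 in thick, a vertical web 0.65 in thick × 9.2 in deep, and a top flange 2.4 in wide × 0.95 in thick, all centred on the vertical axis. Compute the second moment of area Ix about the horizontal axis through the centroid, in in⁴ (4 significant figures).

Split into non-overlapping primitives; take the origin at the lower-left of the bounding box.
Bottom plate: 7.6 × 1.2, A = 9.12 in², y = 0.6 in, Ī = 1.0944 in⁴.
Web plate: 0.65 × 9.2, A = 5.98 in², y = 5.8 in, Ī = 42.1789 in⁴.
Top plate: 2.4 × 0.95, A = 2.28 in², y = 10.875 in, Ī = 0.171475 in⁴.
Centroid: ȳ = ΣA·y / ΣA = 3.73711 in.
Transfer each piece to the horizontal axis through the centroid using Ī + A·d² with d = y − 3.73711:
  bottom plate: d = -3.13711 in → contributes +90.8486 in⁴
  web plate: d = 2.06289 in → contributes +67.6269 in⁴
  top plate: d = 7.13789 in → contributes +116.336 in⁴
Total I = 274.812 in⁴.

Ix ≈ 274.8 in⁴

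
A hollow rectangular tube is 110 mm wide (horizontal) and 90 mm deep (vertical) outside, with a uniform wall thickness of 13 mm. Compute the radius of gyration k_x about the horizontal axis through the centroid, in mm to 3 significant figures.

Split into non-overlapping primitives; take the origin at the lower-left of the bounding box.
Outer rectangle: 110 × 90, A = 9 900 mm², y = 45 mm, Ī = 6 682 500 mm⁴.
Inner void (subtracted): 84 × 64, A = 5 376 mm², y = 45 mm, Ī = 1 835 008 mm⁴.
By symmetry the centroid is at mid-height, ȳ = 45 mm.
All pieces are centred on the horizontal axis through the centroid, so I = ΣĪ (holes subtracted) = 4 847 492 mm⁴.
Radius of gyration: k = √(I/A) = √(4 847 492 / 4 524) = 32.734 mm.

k_x ≈ 32.7 mm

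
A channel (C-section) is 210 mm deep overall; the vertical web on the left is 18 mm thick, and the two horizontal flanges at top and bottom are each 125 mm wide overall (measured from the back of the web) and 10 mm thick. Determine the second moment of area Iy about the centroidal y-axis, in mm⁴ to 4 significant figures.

Split into non-overlapping primitives; take the origin at the lower-left of the bounding box.
Web: 18 × 210, A = 3 780 mm², x = 9 mm, Ī = 102 060 mm⁴.
Top flange (beyond web): 107 × 10, A = 1 070 mm², x = 71.5 mm, Ī = 1 020 869 mm⁴.
Bottom flange (beyond web): 107 × 10, A = 1 070 mm², x = 71.5 mm, Ī = 1 020 869 mm⁴.
Centroid: x̄ = ΣA·x / ΣA = 31.5929 mm.
Transfer each piece to the centroidal y-axis using Ī + A·d² with d = x − 31.5929:
  web: d = -22.5929 mm → contributes +2 031 521 mm⁴
  top flange (beyond web): d = 39.9071 mm → contributes +2 724 926 mm⁴
  bottom flange (beyond web): d = 39.9071 mm → contributes +2 724 926 mm⁴
Total I = 7 481 372 mm⁴.

Iy ≈ 7.481 × 10⁶ mm⁴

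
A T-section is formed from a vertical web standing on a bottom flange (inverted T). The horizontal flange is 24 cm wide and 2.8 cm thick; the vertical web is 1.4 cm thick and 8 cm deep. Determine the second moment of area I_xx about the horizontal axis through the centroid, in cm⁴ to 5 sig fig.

Decompose the section into non-overlapping parts with the origin at the bottom-left of its bounding rectangle.
Flange: 24 × 2.8, A = 67.2 cm², y = 1.4 cm, Ī = 43.904 cm⁴.
Web: 1.4 × 8, A = 11.2 cm², y = 6.8 cm, Ī = 59.73333 cm⁴.
Centroid: ȳ = ΣA·y / ΣA = 2.171429 cm.
Transfer each piece to the horizontal axis through the centroid using Ī + A·d² with d = y − 2.171429:
  flange: d = -0.7714286 cm → contributes +83.89486 cm⁴
  web: d = 4.628571 cm → contributes +299.6785 cm⁴
Total I = 383.5733 cm⁴.

I_xx ≈ 383.57 cm⁴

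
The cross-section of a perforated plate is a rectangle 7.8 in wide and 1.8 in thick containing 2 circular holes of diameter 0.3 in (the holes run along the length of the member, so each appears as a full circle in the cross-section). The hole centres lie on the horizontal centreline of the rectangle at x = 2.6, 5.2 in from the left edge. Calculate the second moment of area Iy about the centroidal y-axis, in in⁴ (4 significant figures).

Iy ≈ 70.94 in⁴

Split into non-overlapping primitives; take the origin at the lower-left of the bounding box.
Plate: 7.8 × 1.8, A = 14.04 in², x = 3.9 in, Ī = 71.1828 in⁴.
Hole 1 (subtracted): ⌀0.3, A = 0.0706858 in², x = 2.6 in, Ī = 0.000397608 in⁴.
Hole 2 (subtracted): ⌀0.3, A = 0.0706858 in², x = 5.2 in, Ī = 0.000397608 in⁴.
By symmetry the centroid is at mid-width, x̄ = 3.9 in.
Transfer each piece to the centroidal y-axis using Ī + A·d² with d = x − 3.9:
  plate: d = 0 in → contributes +71.1828 in⁴
  hole 1: d = -1.3 in → contributes −0.119857 in⁴
  hole 2: d = 1.3 in → contributes −0.119857 in⁴
Total I = 70.9431 in⁴.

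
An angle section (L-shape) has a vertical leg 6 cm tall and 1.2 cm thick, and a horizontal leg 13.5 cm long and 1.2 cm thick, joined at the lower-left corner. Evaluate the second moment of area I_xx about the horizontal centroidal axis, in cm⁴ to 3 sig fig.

I_xx ≈ 51.2 cm⁴

Split into non-overlapping primitives; take the origin at the lower-left of the bounding box.
Vertical leg: 1.2 × 6, A = 7.2 cm², y = 3 cm, Ī = 21.6 cm⁴.
Horizontal leg (remainder): 12.3 × 1.2, A = 14.76 cm², y = 0.6 cm, Ī = 1.7712 cm⁴.
Centroid: ȳ = ΣA·y / ΣA = 1.3869 cm.
Transfer each piece to the horizontal centroidal axis using Ī + A·d² with d = y − 1.3869:
  vertical leg: d = 1.6131 cm → contributes +40.335 cm⁴
  horizontal leg (remainder): d = -0.78689 cm → contributes +10.91 cm⁴
Total I = 51.246 cm⁴.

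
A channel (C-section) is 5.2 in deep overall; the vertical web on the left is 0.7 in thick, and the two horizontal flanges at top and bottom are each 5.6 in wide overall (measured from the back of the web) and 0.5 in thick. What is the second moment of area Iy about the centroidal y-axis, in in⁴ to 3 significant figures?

Iy ≈ 26.3 in⁴

Treat the section as a set of non-overlapping primitives; coordinates are from the bounding-box lower-left.
Web: 0.7 × 5.2, A = 3.64 in², x = 0.35 in, Ī = 0.14863 in⁴.
Top flange (beyond web): 4.9 × 0.5, A = 2.45 in², x = 3.15 in, Ī = 4.902 in⁴.
Bottom flange (beyond web): 4.9 × 0.5, A = 2.45 in², x = 3.15 in, Ī = 4.902 in⁴.
Centroid: x̄ = ΣA·x / ΣA = 1.9566 in.
Transfer each piece to the centroidal y-axis using Ī + A·d² with d = x − 1.9566:
  web: d = -1.6066 in → contributes +9.5436 in⁴
  top flange (beyond web): d = 1.1934 in → contributes +8.3916 in⁴
  bottom flange (beyond web): d = 1.1934 in → contributes +8.3916 in⁴
Total I = 26.327 in⁴.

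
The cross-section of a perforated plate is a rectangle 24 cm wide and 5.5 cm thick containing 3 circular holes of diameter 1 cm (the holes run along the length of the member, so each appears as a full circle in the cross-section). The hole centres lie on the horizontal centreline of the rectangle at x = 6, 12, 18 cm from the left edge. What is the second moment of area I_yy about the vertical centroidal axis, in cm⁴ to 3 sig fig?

Split into non-overlapping primitives; take the origin at the lower-left of the bounding box.
Plate: 24 × 5.5, A = 132 cm², x = 12 cm, Ī = 6 336 cm⁴.
Hole 1 (subtracted): ⌀1, A = 0.7854 cm², x = 6 cm, Ī = 0.049087 cm⁴.
Hole 2 (subtracted): ⌀1, A = 0.7854 cm², x = 12 cm, Ī = 0.049087 cm⁴.
Hole 3 (subtracted): ⌀1, A = 0.7854 cm², x = 18 cm, Ī = 0.049087 cm⁴.
By symmetry the centroid is at mid-width, x̄ = 12 cm.
Transfer each piece to the vertical centroidal axis using Ī + A·d² with d = x − 12:
  plate: d = 0 cm → contributes +6 336 cm⁴
  hole 1: d = -6 cm → contributes −28.323 cm⁴
  hole 2: d = 0 cm → contributes −0.049087 cm⁴
  hole 3: d = 6 cm → contributes −28.323 cm⁴
Total I = 6279.3 cm⁴.

I_yy ≈ 6280 cm⁴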